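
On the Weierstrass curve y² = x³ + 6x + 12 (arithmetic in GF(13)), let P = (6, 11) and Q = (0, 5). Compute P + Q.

(8, 0)

(6, 11) + (0, 5). λ = (5 - 11)/(0 - 6) ≡ 7/7 mod 13. 7⁻¹ ≡ 2 (mod 13), so λ ≡ 1.
  x = λ² - 6 - 0 = 1 - 6 ≡ 8; y = λ·(6 - 8) - 11 ≡ 0. → (8, 0)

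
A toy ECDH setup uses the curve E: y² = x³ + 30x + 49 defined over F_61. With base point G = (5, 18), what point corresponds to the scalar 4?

Double-and-add on 4 = (100)₂. Start with G = (5, 18) for the leading 1-bit.
double: tangent at (5, 18): λ = (3·5² + 30)/(2·18) ≡ 44/36. 36⁻¹ ≡ 39 (mod 61), so λ ≡ 44·39 ≡ 8.
  x = λ² - 5 - 5 = 64 - 10 ≡ 54; y = λ·(5 - 54) - 18 ≡ 17. → (54, 17)
double: tangent at (54, 17): λ = (3·54² + 30)/(2·17) ≡ 55/34. 34⁻¹ ≡ 9 (mod 61), so λ ≡ 55·9 ≡ 7.
  x = λ² - 54 - 54 = 49 - 108 ≡ 2; y = λ·(54 - 2) - 17 ≡ 42. → (2, 42)

(2, 42)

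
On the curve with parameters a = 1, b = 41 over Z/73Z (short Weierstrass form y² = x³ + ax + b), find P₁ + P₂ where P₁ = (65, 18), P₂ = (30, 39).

(65, 18) + (30, 39). λ = (39 - 18)/(30 - 65) ≡ 21/38 mod 73. 38⁻¹ ≡ 25 (mod 73), so λ ≡ 14.
  x = λ² - 65 - 30 = 196 - 95 ≡ 28; y = λ·(65 - 28) - 18 ≡ 62. → (28, 62)

(28, 62)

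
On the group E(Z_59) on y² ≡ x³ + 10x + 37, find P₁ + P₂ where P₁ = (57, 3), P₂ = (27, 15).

(20, 53)

(57, 3) + (27, 15). λ = (15 - 3)/(27 - 57) ≡ 12/29 mod 59. 29⁻¹ ≡ 57 (mod 59), so λ ≡ 35.
  x = λ² - 57 - 27 = 1225 - 84 ≡ 20; y = λ·(57 - 20) - 3 ≡ 53. → (20, 53)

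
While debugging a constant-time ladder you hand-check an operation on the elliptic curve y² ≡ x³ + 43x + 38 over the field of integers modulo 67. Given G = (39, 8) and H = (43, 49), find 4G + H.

(62, 10)

First 4G:
Double-and-add on 4 = (100)₂. Start with G = (39, 8) for the leading 1-bit.
double: tangent at (39, 8): λ = (3·39² + 43)/(2·8) ≡ 50/16. 16⁻¹ ≡ 21 (mod 67) since 16·21 = 336 ≡ 1, so λ ≡ 50·21 ≡ 45.
  x = λ² - 39 - 39 = 2025 - 78 ≡ 4; y = λ·(39 - 4) - 8 ≡ 26. → (4, 26)
double: tangent at (4, 26): λ = (3·4² + 43)/(2·26) ≡ 24/52. 52⁻¹ ≡ 58 (mod 67), so λ ≡ 24·58 ≡ 52.
  x = λ² - 4 - 4 = 2704 - 8 ≡ 16; y = λ·(4 - 16) - 26 ≡ 20. → (16, 20)
4G = (16, 20).
Finally 4G + H:
(16, 20) + (43, 49). λ = (49 - 20)/(43 - 16) ≡ 29/27 mod 67. 27⁻¹ ≡ 5 (mod 67), so λ ≡ 11.
  x = λ² - 16 - 43 = 121 - 59 ≡ 62; y = λ·(16 - 62) - 20 ≡ 10. → (62, 10)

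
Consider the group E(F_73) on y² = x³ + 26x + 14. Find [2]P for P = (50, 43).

tangent at (50, 43): λ = (3·50² + 26)/(2·43) ≡ 7/13. 13⁻¹ ≡ 45 (mod 73) since 13·45 = 585 ≡ 1, so λ ≡ 7·45 ≡ 23.
  x = λ² - 50 - 50 = 529 - 100 ≡ 64; y = λ·(50 - 64) - 43 ≡ 0. → (64, 0)

(64, 0)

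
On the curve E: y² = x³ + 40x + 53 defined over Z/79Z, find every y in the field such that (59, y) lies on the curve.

x³ + 40x + 53 = 207792 ≡ 22 (mod 79).
Square roots of 22 mod 79: 38 and 41 (since 38² = 1444 ≡ 22).

38, 41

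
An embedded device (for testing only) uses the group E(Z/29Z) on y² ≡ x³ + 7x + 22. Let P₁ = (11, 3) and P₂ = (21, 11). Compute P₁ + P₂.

(22, 23)

(11, 3) + (21, 11). λ = (11 - 3)/(21 - 11) ≡ 8/10 mod 29. 10⁻¹ ≡ 3 (mod 29), so λ ≡ 24.
  x = λ² - 11 - 21 = 576 - 32 ≡ 22; y = λ·(11 - 22) - 3 ≡ 23. → (22, 23)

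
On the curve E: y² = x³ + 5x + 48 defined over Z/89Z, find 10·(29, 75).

Write G = (29, 75).
Double-and-add on 10 = (1010)₂. Start with G = (29, 75) for the leading 1-bit.
double: tangent at (29, 75): λ = (3·29² + 5)/(2·75) ≡ 36/61. 61⁻¹ ≡ 54 (mod 89), so λ ≡ 36·54 ≡ 75.
  x = λ² - 29 - 29 = 5625 - 58 ≡ 49; y = λ·(29 - 49) - 75 ≡ 27. → (49, 27)
double: tangent at (49, 27): λ = (3·49² + 5)/(2·27) ≡ 88/54. 54⁻¹ ≡ 61 (mod 89), so λ ≡ 88·61 ≡ 28.
  x = λ² - 49 - 49 = 784 - 98 ≡ 63; y = λ·(49 - 63) - 27 ≡ 26. → (63, 26)
add G: (63, 26) + (29, 75). λ = (75 - 26)/(29 - 63) ≡ 49/55 mod 89. 55⁻¹ ≡ 34 (mod 89) since 55·34 = 1870 ≡ 1, so λ ≡ 64.
  x = λ² - 63 - 29 = 4096 - 92 ≡ 88; y = λ·(63 - 88) - 26 ≡ 65. → (88, 65)
double: tangent at (88, 65): λ = (3·88² + 5)/(2·65) ≡ 8/41. 41⁻¹ ≡ 76 (mod 89), so λ ≡ 8·76 ≡ 74.
  x = λ² - 88 - 88 = 5476 - 176 ≡ 49; y = λ·(88 - 49) - 65 ≡ 62. → (49, 62)

(49, 62)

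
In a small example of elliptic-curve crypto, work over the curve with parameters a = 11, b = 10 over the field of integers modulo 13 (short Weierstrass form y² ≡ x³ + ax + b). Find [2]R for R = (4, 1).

(1, 3)

tangent at (4, 1): λ = (3·4² + 11)/(2·1) ≡ 7/2. 2⁻¹ ≡ 7 (mod 13), so λ ≡ 7·7 ≡ 10.
  x = λ² - 4 - 4 = 100 - 8 ≡ 1; y = λ·(4 - 1) - 1 ≡ 3. → (1, 3)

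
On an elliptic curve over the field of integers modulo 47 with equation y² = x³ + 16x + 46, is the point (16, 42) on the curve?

y² = 42² ≡ 25; x³ + 16x + 46 = 4398 ≡ 27 (mod 47). 25 ≠ 27.

no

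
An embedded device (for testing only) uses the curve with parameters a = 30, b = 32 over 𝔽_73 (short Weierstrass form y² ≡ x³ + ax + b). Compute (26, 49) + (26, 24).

The two points share x = 26 and their y-coordinates satisfy 49 + 24 ≡ 0 (mod 73), so they are inverses. Their sum is O.

O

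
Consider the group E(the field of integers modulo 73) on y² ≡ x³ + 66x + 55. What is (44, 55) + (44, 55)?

tangent at (44, 55): λ = (3·44² + 66)/(2·55) ≡ 34/37. 37⁻¹ ≡ 2 (mod 73) since 37·2 = 74 ≡ 1, so λ ≡ 34·2 ≡ 68.
  x = λ² - 44 - 44 = 4624 - 88 ≡ 10; y = λ·(44 - 10) - 55 ≡ 67. → (10, 67)

(10, 67)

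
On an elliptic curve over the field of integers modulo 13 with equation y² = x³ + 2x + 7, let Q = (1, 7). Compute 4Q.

O

Double-and-add on 4 = (100)₂. Start with Q = (1, 7) for the leading 1-bit.
double: tangent at (1, 7): λ = (3·1² + 2)/(2·7) ≡ 5/1. 1⁻¹ ≡ 1 (mod 13), so λ ≡ 5·1 ≡ 5.
  x = λ² - 1 - 1 = 25 - 2 ≡ 10; y = λ·(1 - 10) - 7 ≡ 0. → (10, 0)
double: (10, 0) + (10, 0): same x and y₁ ≡ -y₂, so the sum is O.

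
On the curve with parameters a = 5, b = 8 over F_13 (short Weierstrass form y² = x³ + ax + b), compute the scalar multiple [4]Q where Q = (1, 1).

(1, 1)

Repeated addition: build up to 4Q.
2Q: tangent at (1, 1): λ = (3·1² + 5)/(2·1) ≡ 8/2. 2⁻¹ ≡ 7 (mod 13) since 2·7 = 14 ≡ 1, so λ ≡ 8·7 ≡ 4.
  x = λ² - 1 - 1 = 16 - 2 ≡ 1; y = λ·(1 - 1) - 1 ≡ 12. → (1, 12)
3Q: (1, 12) + (1, 1): same x and y₁ ≡ -y₂, so the sum is 𝒪.
4Q: 𝒪 + (1, 1) = (1, 1) (identity).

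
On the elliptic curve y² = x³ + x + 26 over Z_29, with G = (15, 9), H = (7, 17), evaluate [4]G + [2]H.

(23, 23)

First 4G:
Repeated addition: build up to 4G.
2G: tangent at (15, 9): λ = (3·15² + 1)/(2·9) ≡ 9/18. 18⁻¹ ≡ 21 (mod 29), so λ ≡ 9·21 ≡ 15.
  x = λ² - 15 - 15 = 225 - 30 ≡ 21; y = λ·(15 - 21) - 9 ≡ 17. → (21, 17)
3G: (21, 17) + (15, 9). λ = (9 - 17)/(15 - 21) ≡ 21/23 mod 29. 23⁻¹ ≡ 24 (mod 29) since 23·24 = 552 ≡ 1, so λ ≡ 11.
  x = λ² - 21 - 15 = 121 - 36 ≡ 27; y = λ·(21 - 27) - 17 ≡ 4. → (27, 4)
4G: (27, 4) + (15, 9). λ = (9 - 4)/(15 - 27) ≡ 5/17 mod 29. 17⁻¹ ≡ 12 (mod 29), so λ ≡ 2.
  x = λ² - 27 - 15 = 4 - 42 ≡ 20; y = λ·(27 - 20) - 4 ≡ 10. → (20, 10)
4G = (20, 10).
Next 2H:
Repeated addition: build up to 2H.
2H: tangent at (7, 17): λ = (3·7² + 1)/(2·17) ≡ 3/5. 5⁻¹ ≡ 6 (mod 29), so λ ≡ 3·6 ≡ 18.
  x = λ² - 7 - 7 = 324 - 14 ≡ 20; y = λ·(7 - 20) - 17 ≡ 10. → (20, 10)
2H = (20, 10).
Finally 4G + 2H:
tangent at (20, 10): λ = (3·20² + 1)/(2·10) ≡ 12/20. 20⁻¹ ≡ 16 (mod 29), so λ ≡ 12·16 ≡ 18.
  x = λ² - 20 - 20 = 324 - 40 ≡ 23; y = λ·(20 - 23) - 10 ≡ 23. → (23, 23)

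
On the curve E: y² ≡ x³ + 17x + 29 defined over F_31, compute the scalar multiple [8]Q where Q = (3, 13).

(2, 28)

Repeated addition: build up to 8Q.
2Q: tangent at (3, 13): λ = (3·3² + 17)/(2·13) ≡ 13/26. 26⁻¹ ≡ 6 (mod 31) since 26·6 = 156 ≡ 1, so λ ≡ 13·6 ≡ 16.
  x = λ² - 3 - 3 = 256 - 6 ≡ 2; y = λ·(3 - 2) - 13 ≡ 3. → (2, 3)
3Q: (2, 3) + (3, 13). λ = (13 - 3)/(3 - 2) ≡ 10/1 mod 31. 1⁻¹ ≡ 1 (mod 31) since 1·1 = 1 ≡ 1, so λ ≡ 10.
  x = λ² - 2 - 3 = 100 - 5 ≡ 2; y = λ·(2 - 2) - 3 ≡ 28. → (2, 28)
4Q: (2, 28) + (3, 13). λ = (13 - 28)/(3 - 2) ≡ 16/1 mod 31. 1⁻¹ ≡ 1 (mod 31), so λ ≡ 16.
  x = λ² - 2 - 3 = 256 - 5 ≡ 3; y = λ·(2 - 3) - 28 ≡ 18. → (3, 18)
5Q: (3, 18) + (3, 13): same x and y₁ ≡ -y₂, so the sum is 𝒪.
6Q: 𝒪 + (3, 13) = (3, 13) (identity).
7Q: tangent at (3, 13): λ = (3·3² + 17)/(2·13) ≡ 13/26. 26⁻¹ ≡ 6 (mod 31), so λ ≡ 13·6 ≡ 16.
  x = λ² - 3 - 3 = 256 - 6 ≡ 2; y = λ·(3 - 2) - 13 ≡ 3. → (2, 3)
8Q: (2, 3) + (3, 13). λ = (13 - 3)/(3 - 2) ≡ 10/1 mod 31. 1⁻¹ ≡ 1 (mod 31) since 1·1 = 1 ≡ 1, so λ ≡ 10.
  x = λ² - 2 - 3 = 100 - 5 ≡ 2; y = λ·(2 - 2) - 3 ≡ 28. → (2, 28)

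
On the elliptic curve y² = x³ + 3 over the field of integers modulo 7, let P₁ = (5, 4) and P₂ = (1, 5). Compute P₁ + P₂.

(5, 3)

(5, 4) + (1, 5). λ = (5 - 4)/(1 - 5) ≡ 1/3 mod 7. 3⁻¹ ≡ 5 (mod 7), so λ ≡ 5.
  x = λ² - 5 - 1 = 25 - 6 ≡ 5; y = λ·(5 - 5) - 4 ≡ 3. → (5, 3)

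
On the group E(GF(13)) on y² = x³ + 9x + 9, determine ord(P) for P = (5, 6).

7

2P: tangent at (5, 6): λ = (3·5² + 9)/(2·6) ≡ 6/12. 12⁻¹ ≡ 12 (mod 13), so λ ≡ 6·12 ≡ 7.
  x = λ² - 5 - 5 = 49 - 10 ≡ 0; y = λ·(5 - 0) - 6 ≡ 3. → (0, 3)
3P: (0, 3) + (5, 6). λ = (6 - 3)/(5 - 0) ≡ 3/5 mod 13. 5⁻¹ ≡ 8 (mod 13), so λ ≡ 11.
  x = λ² - 0 - 5 = 121 - 5 ≡ 12; y = λ·(0 - 12) - 3 ≡ 8. → (12, 8)
4P: (12, 8) + (5, 6). λ = (6 - 8)/(5 - 12) ≡ 11/6 mod 13. 6⁻¹ ≡ 11 (mod 13), so λ ≡ 4.
  x = λ² - 12 - 5 = 16 - 17 ≡ 12; y = λ·(12 - 12) - 8 ≡ 5. → (12, 5)
5P: (12, 5) + (5, 6). λ = (6 - 5)/(5 - 12) ≡ 1/6 mod 13. 6⁻¹ ≡ 11 (mod 13), so λ ≡ 11.
  x = λ² - 12 - 5 = 121 - 17 ≡ 0; y = λ·(12 - 0) - 5 ≡ 10. → (0, 10)
6P: (0, 10) + (5, 6). λ = (6 - 10)/(5 - 0) ≡ 9/5 mod 13. 5⁻¹ ≡ 8 (mod 13), so λ ≡ 7.
  x = λ² - 0 - 5 = 49 - 5 ≡ 5; y = λ·(0 - 5) - 10 ≡ 7. → (5, 7)
7P: (5, 7) + (5, 6): same x and y₁ ≡ -y₂, so the sum is O.
7P = O, so the order is 7.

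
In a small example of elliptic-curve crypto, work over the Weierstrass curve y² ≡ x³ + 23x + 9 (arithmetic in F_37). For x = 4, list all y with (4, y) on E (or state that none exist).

none

x³ + 23x + 9 = 165 ≡ 17 (mod 37).
17 is a non-residue mod 37; no y exists.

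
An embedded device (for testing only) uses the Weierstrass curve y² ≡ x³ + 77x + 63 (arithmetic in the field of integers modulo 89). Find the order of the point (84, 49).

2P: tangent at (84, 49): λ = (3·84² + 77)/(2·49) ≡ 63/9. 9⁻¹ ≡ 10 (mod 89) since 9·10 = 90 ≡ 1, so λ ≡ 63·10 ≡ 7.
  x = λ² - 84 - 84 = 49 - 168 ≡ 59; y = λ·(84 - 59) - 49 ≡ 37. → (59, 37)
3P: (59, 37) + (84, 49). λ = (49 - 37)/(84 - 59) ≡ 12/25 mod 89. 25⁻¹ ≡ 57 (mod 89) since 25·57 = 1425 ≡ 1, so λ ≡ 61.
  x = λ² - 59 - 84 = 3721 - 143 ≡ 18; y = λ·(59 - 18) - 37 ≡ 61. → (18, 61)
4P: (18, 61) + (84, 49). λ = (49 - 61)/(84 - 18) ≡ 77/66 mod 89. 66⁻¹ ≡ 58 (mod 89), so λ ≡ 16.
  x = λ² - 18 - 84 = 256 - 102 ≡ 65; y = λ·(18 - 65) - 61 ≡ 77. → (65, 77)
5P: (65, 77) + (84, 49). λ = (49 - 77)/(84 - 65) ≡ 61/19 mod 89. 19⁻¹ ≡ 75 (mod 89), so λ ≡ 36.
  x = λ² - 65 - 84 = 1296 - 149 ≡ 79; y = λ·(65 - 79) - 77 ≡ 42. → (79, 42)
6P: (79, 42) + (84, 49). λ = (49 - 42)/(84 - 79) ≡ 7/5 mod 89. 5⁻¹ ≡ 18 (mod 89) since 5·18 = 90 ≡ 1, so λ ≡ 37.
  x = λ² - 79 - 84 = 1369 - 163 ≡ 49; y = λ·(79 - 49) - 42 ≡ 0. → (49, 0)
7P: (49, 0) + (84, 49). λ = (49 - 0)/(84 - 49) ≡ 49/35 mod 89. 35⁻¹ ≡ 28 (mod 89) since 35·28 = 980 ≡ 1, so λ ≡ 37.
  x = λ² - 49 - 84 = 1369 - 133 ≡ 79; y = λ·(49 - 79) - 0 ≡ 47. → (79, 47)
8P: (79, 47) + (84, 49). λ = (49 - 47)/(84 - 79) ≡ 2/5 mod 89. 5⁻¹ ≡ 18 (mod 89), so λ ≡ 36.
  x = λ² - 79 - 84 = 1296 - 163 ≡ 65; y = λ·(79 - 65) - 47 ≡ 12. → (65, 12)
9P: (65, 12) + (84, 49). λ = (49 - 12)/(84 - 65) ≡ 37/19 mod 89. 19⁻¹ ≡ 75 (mod 89), so λ ≡ 16.
  x = λ² - 65 - 84 = 256 - 149 ≡ 18; y = λ·(65 - 18) - 12 ≡ 28. → (18, 28)
10P: (18, 28) + (84, 49). λ = (49 - 28)/(84 - 18) ≡ 21/66 mod 89. 66⁻¹ ≡ 58 (mod 89), so λ ≡ 61.
  x = λ² - 18 - 84 = 3721 - 102 ≡ 59; y = λ·(18 - 59) - 28 ≡ 52. → (59, 52)
11P: (59, 52) + (84, 49). λ = (49 - 52)/(84 - 59) ≡ 86/25 mod 89. 25⁻¹ ≡ 57 (mod 89) since 25·57 = 1425 ≡ 1, so λ ≡ 7.
  x = λ² - 59 - 84 = 49 - 143 ≡ 84; y = λ·(59 - 84) - 52 ≡ 40. → (84, 40)
12P: (84, 40) + (84, 49): same x and y₁ ≡ -y₂, so the sum is O.
12P = O, so the order is 12.

12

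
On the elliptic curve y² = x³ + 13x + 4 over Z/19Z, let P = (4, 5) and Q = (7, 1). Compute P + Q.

(4, 5) + (7, 1). λ = (1 - 5)/(7 - 4) ≡ 15/3 mod 19. 3⁻¹ ≡ 13 (mod 19) since 3·13 = 39 ≡ 1, so λ ≡ 5.
  x = λ² - 4 - 7 = 25 - 11 ≡ 14; y = λ·(4 - 14) - 5 ≡ 2. → (14, 2)

(14, 2)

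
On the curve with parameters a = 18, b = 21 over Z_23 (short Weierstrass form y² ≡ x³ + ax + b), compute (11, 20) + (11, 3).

The two points share x = 11 and their y-coordinates satisfy 20 + 3 ≡ 0 (mod 23), so they are inverses. Their sum is ∞.

O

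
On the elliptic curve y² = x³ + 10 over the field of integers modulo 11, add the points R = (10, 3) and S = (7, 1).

(10, 3) + (7, 1). λ = (1 - 3)/(7 - 10) ≡ 9/8 mod 11. 8⁻¹ ≡ 7 (mod 11), so λ ≡ 8.
  x = λ² - 10 - 7 = 64 - 17 ≡ 3; y = λ·(10 - 3) - 3 ≡ 9. → (3, 9)

(3, 9)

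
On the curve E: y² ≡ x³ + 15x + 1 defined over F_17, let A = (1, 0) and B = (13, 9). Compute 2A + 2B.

First 2A:
Repeated addition: build up to 2A.
2A: (1, 0) + (1, 0): same x and y₁ ≡ -y₂, so the sum is ∞.
2A = ∞.
Next 2B:
Repeated addition: build up to 2B.
2B: tangent at (13, 9): λ = (3·13² + 15)/(2·9) ≡ 12/1. 1⁻¹ ≡ 1 (mod 17), so λ ≡ 12·1 ≡ 12.
  x = λ² - 13 - 13 = 144 - 26 ≡ 16; y = λ·(13 - 16) - 9 ≡ 6. → (16, 6)
2B = (16, 6).
Finally 2A + 2B:
∞ + (16, 6) = (16, 6) (identity).

(16, 6)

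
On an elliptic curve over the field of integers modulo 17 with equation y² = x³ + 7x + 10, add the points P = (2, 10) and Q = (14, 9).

(2, 10) + (14, 9). λ = (9 - 10)/(14 - 2) ≡ 16/12 mod 17. 12⁻¹ ≡ 10 (mod 17), so λ ≡ 7.
  x = λ² - 2 - 14 = 49 - 16 ≡ 16; y = λ·(2 - 16) - 10 ≡ 11. → (16, 11)

(16, 11)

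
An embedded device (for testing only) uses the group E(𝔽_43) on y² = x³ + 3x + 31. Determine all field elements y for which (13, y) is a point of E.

17, 26

x³ + 3x + 31 = 2267 ≡ 31 (mod 43).
Square roots of 31 mod 43: 17 and 26 (since 17² = 289 ≡ 31).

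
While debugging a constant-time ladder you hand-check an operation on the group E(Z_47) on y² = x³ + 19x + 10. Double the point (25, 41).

(31, 13)

tangent at (25, 41): λ = (3·25² + 19)/(2·41) ≡ 14/35. 35⁻¹ ≡ 43 (mod 47), so λ ≡ 14·43 ≡ 38.
  x = λ² - 25 - 25 = 1444 - 50 ≡ 31; y = λ·(25 - 31) - 41 ≡ 13. → (31, 13)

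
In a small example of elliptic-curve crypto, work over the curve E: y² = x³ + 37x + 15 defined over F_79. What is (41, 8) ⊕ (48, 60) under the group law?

(21, 39)

(41, 8) + (48, 60). λ = (60 - 8)/(48 - 41) ≡ 52/7 mod 79. 7⁻¹ ≡ 34 (mod 79) since 7·34 = 238 ≡ 1, so λ ≡ 30.
  x = λ² - 41 - 48 = 900 - 89 ≡ 21; y = λ·(41 - 21) - 8 ≡ 39. → (21, 39)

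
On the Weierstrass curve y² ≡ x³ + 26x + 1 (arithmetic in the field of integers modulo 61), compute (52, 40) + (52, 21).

O

The two points share x = 52 and their y-coordinates satisfy 40 + 21 ≡ 0 (mod 61), so they are inverses. Their sum is the point at infinity.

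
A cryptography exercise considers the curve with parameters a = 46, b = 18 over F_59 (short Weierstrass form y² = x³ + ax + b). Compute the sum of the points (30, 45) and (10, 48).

(30, 45) + (10, 48). λ = (48 - 45)/(10 - 30) ≡ 3/39 mod 59. 39⁻¹ ≡ 56 (mod 59), so λ ≡ 50.
  x = λ² - 30 - 10 = 2500 - 40 ≡ 41; y = λ·(30 - 41) - 45 ≡ 54. → (41, 54)

(41, 54)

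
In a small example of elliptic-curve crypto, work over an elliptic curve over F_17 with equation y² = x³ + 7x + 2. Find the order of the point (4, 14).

5

2P: tangent at (4, 14): λ = (3·4² + 7)/(2·14) ≡ 4/11. 11⁻¹ ≡ 14 (mod 17), so λ ≡ 4·14 ≡ 5.
  x = λ² - 4 - 4 = 25 - 8 ≡ 0; y = λ·(4 - 0) - 14 ≡ 6. → (0, 6)
3P: (0, 6) + (4, 14). λ = (14 - 6)/(4 - 0) ≡ 8/4 mod 17. 4⁻¹ ≡ 13 (mod 17), so λ ≡ 2.
  x = λ² - 0 - 4 = 4 - 4 ≡ 0; y = λ·(0 - 0) - 6 ≡ 11. → (0, 11)
4P: (0, 11) + (4, 14). λ = (14 - 11)/(4 - 0) ≡ 3/4 mod 17. 4⁻¹ ≡ 13 (mod 17), so λ ≡ 5.
  x = λ² - 0 - 4 = 25 - 4 ≡ 4; y = λ·(0 - 4) - 11 ≡ 3. → (4, 3)
5P: (4, 3) + (4, 14): same x and y₁ ≡ -y₂, so the sum is ∞.
5P = ∞, so the order is 5.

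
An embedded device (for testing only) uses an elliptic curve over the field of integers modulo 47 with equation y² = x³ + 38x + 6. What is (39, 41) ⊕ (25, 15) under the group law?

(39, 41) + (25, 15). λ = (15 - 41)/(25 - 39) ≡ 21/33 mod 47. 33⁻¹ ≡ 10 (mod 47), so λ ≡ 22.
  x = λ² - 39 - 25 = 484 - 64 ≡ 44; y = λ·(39 - 44) - 41 ≡ 37. → (44, 37)

(44, 37)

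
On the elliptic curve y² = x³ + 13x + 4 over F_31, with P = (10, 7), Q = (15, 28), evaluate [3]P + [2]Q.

First 3P:
Repeated addition: build up to 3P.
2P: tangent at (10, 7): λ = (3·10² + 13)/(2·7) ≡ 3/14. 14⁻¹ ≡ 20 (mod 31), so λ ≡ 3·20 ≡ 29.
  x = λ² - 10 - 10 = 841 - 20 ≡ 15; y = λ·(10 - 15) - 7 ≡ 3. → (15, 3)
3P: (15, 3) + (10, 7). λ = (7 - 3)/(10 - 15) ≡ 4/26 mod 31. 26⁻¹ ≡ 6 (mod 31), so λ ≡ 24.
  x = λ² - 15 - 10 = 576 - 25 ≡ 24; y = λ·(15 - 24) - 3 ≡ 29. → (24, 29)
3P = (24, 29).
Next 2Q:
Repeated addition: build up to 2Q.
2Q: tangent at (15, 28): λ = (3·15² + 13)/(2·28) ≡ 6/25. 25⁻¹ ≡ 5 (mod 31) since 25·5 = 125 ≡ 1, so λ ≡ 6·5 ≡ 30.
  x = λ² - 15 - 15 = 900 - 30 ≡ 2; y = λ·(15 - 2) - 28 ≡ 21. → (2, 21)
2Q = (2, 21).
Finally 3P + 2Q:
(24, 29) + (2, 21). λ = (21 - 29)/(2 - 24) ≡ 23/9 mod 31. 9⁻¹ ≡ 7 (mod 31) since 9·7 = 63 ≡ 1, so λ ≡ 6.
  x = λ² - 24 - 2 = 36 - 26 ≡ 10; y = λ·(24 - 10) - 29 ≡ 24. → (10, 24)

(10, 24)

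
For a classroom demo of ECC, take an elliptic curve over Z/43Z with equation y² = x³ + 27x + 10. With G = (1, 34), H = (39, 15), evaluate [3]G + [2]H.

(27, 30)

First 3G:
Repeated addition: build up to 3G.
2G: tangent at (1, 34): λ = (3·1² + 27)/(2·34) ≡ 30/25. 25⁻¹ ≡ 31 (mod 43), so λ ≡ 30·31 ≡ 27.
  x = λ² - 1 - 1 = 729 - 2 ≡ 39; y = λ·(1 - 39) - 34 ≡ 15. → (39, 15)
3G: (39, 15) + (1, 34). λ = (34 - 15)/(1 - 39) ≡ 19/5 mod 43. 5⁻¹ ≡ 26 (mod 43), so λ ≡ 21.
  x = λ² - 39 - 1 = 441 - 40 ≡ 14; y = λ·(39 - 14) - 15 ≡ 37. → (14, 37)
3G = (14, 37).
Next 2H:
Repeated addition: build up to 2H.
2H: tangent at (39, 15): λ = (3·39² + 27)/(2·15) ≡ 32/30. 30⁻¹ ≡ 33 (mod 43), so λ ≡ 32·33 ≡ 24.
  x = λ² - 39 - 39 = 576 - 78 ≡ 25; y = λ·(39 - 25) - 15 ≡ 20. → (25, 20)
2H = (25, 20).
Finally 3G + 2H:
(14, 37) + (25, 20). λ = (20 - 37)/(25 - 14) ≡ 26/11 mod 43. 11⁻¹ ≡ 4 (mod 43) since 11·4 = 44 ≡ 1, so λ ≡ 18.
  x = λ² - 14 - 25 = 324 - 39 ≡ 27; y = λ·(14 - 27) - 37 ≡ 30. → (27, 30)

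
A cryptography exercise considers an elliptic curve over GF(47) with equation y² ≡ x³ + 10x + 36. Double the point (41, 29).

tangent at (41, 29): λ = (3·41² + 10)/(2·29) ≡ 24/11. 11⁻¹ ≡ 30 (mod 47), so λ ≡ 24·30 ≡ 15.
  x = λ² - 41 - 41 = 225 - 82 ≡ 2; y = λ·(41 - 2) - 29 ≡ 39. → (2, 39)

(2, 39)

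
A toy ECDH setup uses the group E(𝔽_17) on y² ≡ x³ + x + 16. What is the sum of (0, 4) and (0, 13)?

O

The two points share x = 0 and their y-coordinates satisfy 4 + 13 ≡ 0 (mod 17), so they are inverses. Their sum is the point at infinity.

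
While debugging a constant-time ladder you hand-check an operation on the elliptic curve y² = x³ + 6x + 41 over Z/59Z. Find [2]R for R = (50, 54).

(25, 2)

tangent at (50, 54): λ = (3·50² + 6)/(2·54) ≡ 13/49. 49⁻¹ ≡ 53 (mod 59), so λ ≡ 13·53 ≡ 40.
  x = λ² - 50 - 50 = 1600 - 100 ≡ 25; y = λ·(50 - 25) - 54 ≡ 2. → (25, 2)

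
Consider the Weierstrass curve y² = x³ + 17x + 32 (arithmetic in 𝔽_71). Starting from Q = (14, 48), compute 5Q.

Double-and-add on 5 = (101)₂. Start with Q = (14, 48) for the leading 1-bit.
double: tangent at (14, 48): λ = (3·14² + 17)/(2·48) ≡ 37/25. 25⁻¹ ≡ 54 (mod 71) since 25·54 = 1350 ≡ 1, so λ ≡ 37·54 ≡ 10.
  x = λ² - 14 - 14 = 100 - 28 ≡ 1; y = λ·(14 - 1) - 48 ≡ 11. → (1, 11)
double: tangent at (1, 11): λ = (3·1² + 17)/(2·11) ≡ 20/22. 22⁻¹ ≡ 42 (mod 71), so λ ≡ 20·42 ≡ 59.
  x = λ² - 1 - 1 = 3481 - 2 ≡ 0; y = λ·(1 - 0) - 11 ≡ 48. → (0, 48)
add Q: (0, 48) + (14, 48). λ = (48 - 48)/(14 - 0) ≡ 0/14 mod 71. 14⁻¹ ≡ 66 (mod 71), so λ ≡ 0.
  x = λ² - 0 - 14 = 0 - 14 ≡ 57; y = λ·(0 - 57) - 48 ≡ 23. → (57, 23)

(57, 23)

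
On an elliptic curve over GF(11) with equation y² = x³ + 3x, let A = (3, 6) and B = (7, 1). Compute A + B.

(6, 6)

(3, 6) + (7, 1). λ = (1 - 6)/(7 - 3) ≡ 6/4 mod 11. 4⁻¹ ≡ 3 (mod 11) since 4·3 = 12 ≡ 1, so λ ≡ 7.
  x = λ² - 3 - 7 = 49 - 10 ≡ 6; y = λ·(3 - 6) - 6 ≡ 6. → (6, 6)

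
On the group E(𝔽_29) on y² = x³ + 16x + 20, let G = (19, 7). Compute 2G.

tangent at (19, 7): λ = (3·19² + 16)/(2·7) ≡ 26/14. 14⁻¹ ≡ 27 (mod 29), so λ ≡ 26·27 ≡ 6.
  x = λ² - 19 - 19 = 36 - 38 ≡ 27; y = λ·(19 - 27) - 7 ≡ 3. → (27, 3)

(27, 3)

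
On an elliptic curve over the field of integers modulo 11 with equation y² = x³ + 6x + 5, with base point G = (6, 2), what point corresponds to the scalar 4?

Repeated addition: build up to 4G.
2G: tangent at (6, 2): λ = (3·6² + 6)/(2·2) ≡ 4/4. 4⁻¹ ≡ 3 (mod 11), so λ ≡ 4·3 ≡ 1.
  x = λ² - 6 - 6 = 1 - 12 ≡ 0; y = λ·(6 - 0) - 2 ≡ 4. → (0, 4)
3G: (0, 4) + (6, 2). λ = (2 - 4)/(6 - 0) ≡ 9/6 mod 11. 6⁻¹ ≡ 2 (mod 11) since 6·2 = 12 ≡ 1, so λ ≡ 7.
  x = λ² - 0 - 6 = 49 - 6 ≡ 10; y = λ·(0 - 10) - 4 ≡ 3. → (10, 3)
4G: (10, 3) + (6, 2). λ = (2 - 3)/(6 - 10) ≡ 10/7 mod 11. 7⁻¹ ≡ 8 (mod 11), so λ ≡ 3.
  x = λ² - 10 - 6 = 9 - 16 ≡ 4; y = λ·(10 - 4) - 3 ≡ 4. → (4, 4)

(4, 4)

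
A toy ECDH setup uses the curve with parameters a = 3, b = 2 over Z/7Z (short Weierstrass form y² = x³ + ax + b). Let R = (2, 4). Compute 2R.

tangent at (2, 4): λ = (3·2² + 3)/(2·4) ≡ 1/1. 1⁻¹ ≡ 1 (mod 7), so λ ≡ 1·1 ≡ 1.
  x = λ² - 2 - 2 = 1 - 4 ≡ 4; y = λ·(2 - 4) - 4 ≡ 1. → (4, 1)

(4, 1)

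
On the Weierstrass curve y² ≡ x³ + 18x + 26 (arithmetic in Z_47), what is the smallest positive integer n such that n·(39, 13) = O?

5

2P: tangent at (39, 13): λ = (3·39² + 18)/(2·13) ≡ 22/26. 26⁻¹ ≡ 38 (mod 47) since 26·38 = 988 ≡ 1, so λ ≡ 22·38 ≡ 37.
  x = λ² - 39 - 39 = 1369 - 78 ≡ 22; y = λ·(39 - 22) - 13 ≡ 5. → (22, 5)
3P: (22, 5) + (39, 13). λ = (13 - 5)/(39 - 22) ≡ 8/17 mod 47. 17⁻¹ ≡ 36 (mod 47) since 17·36 = 612 ≡ 1, so λ ≡ 6.
  x = λ² - 22 - 39 = 36 - 61 ≡ 22; y = λ·(22 - 22) - 5 ≡ 42. → (22, 42)
4P: (22, 42) + (39, 13). λ = (13 - 42)/(39 - 22) ≡ 18/17 mod 47. 17⁻¹ ≡ 36 (mod 47), so λ ≡ 37.
  x = λ² - 22 - 39 = 1369 - 61 ≡ 39; y = λ·(22 - 39) - 42 ≡ 34. → (39, 34)
5P: (39, 34) + (39, 13): same x and y₁ ≡ -y₂, so the sum is O.
5P = O, so the order is 5.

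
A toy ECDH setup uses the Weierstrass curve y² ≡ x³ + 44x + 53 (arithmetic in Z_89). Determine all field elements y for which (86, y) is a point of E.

28, 61

x³ + 44x + 53 = 639893 ≡ 72 (mod 89).
Square roots of 72 mod 89: 28 and 61 (since 28² = 784 ≡ 72).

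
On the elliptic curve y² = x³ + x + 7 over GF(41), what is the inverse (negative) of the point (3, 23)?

-(3, 23) = (3, -23 mod 41) = (3, 18).

(3, 18)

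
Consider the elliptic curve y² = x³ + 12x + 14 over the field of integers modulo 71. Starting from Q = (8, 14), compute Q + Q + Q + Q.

(52, 58)

Repeated addition: build up to 4Q.
2Q: tangent at (8, 14): λ = (3·8² + 12)/(2·14) ≡ 62/28. 28⁻¹ ≡ 33 (mod 71), so λ ≡ 62·33 ≡ 58.
  x = λ² - 8 - 8 = 3364 - 16 ≡ 11; y = λ·(8 - 11) - 14 ≡ 25. → (11, 25)
3Q: (11, 25) + (8, 14). λ = (14 - 25)/(8 - 11) ≡ 60/68 mod 71. 68⁻¹ ≡ 47 (mod 71), so λ ≡ 51.
  x = λ² - 11 - 8 = 2601 - 19 ≡ 26; y = λ·(11 - 26) - 25 ≡ 62. → (26, 62)
4Q: (26, 62) + (8, 14). λ = (14 - 62)/(8 - 26) ≡ 23/53 mod 71. 53⁻¹ ≡ 67 (mod 71), so λ ≡ 50.
  x = λ² - 26 - 8 = 2500 - 34 ≡ 52; y = λ·(26 - 52) - 62 ≡ 58. → (52, 58)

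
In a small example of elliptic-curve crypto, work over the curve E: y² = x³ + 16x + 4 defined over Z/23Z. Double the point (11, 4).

tangent at (11, 4): λ = (3·11² + 16)/(2·4) ≡ 11/8. 8⁻¹ ≡ 3 (mod 23) since 8·3 = 24 ≡ 1, so λ ≡ 11·3 ≡ 10.
  x = λ² - 11 - 11 = 100 - 22 ≡ 9; y = λ·(11 - 9) - 4 ≡ 16. → (9, 16)

(9, 16)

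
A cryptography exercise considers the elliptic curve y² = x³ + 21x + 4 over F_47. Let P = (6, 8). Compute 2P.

tangent at (6, 8): λ = (3·6² + 21)/(2·8) ≡ 35/16. 16⁻¹ ≡ 3 (mod 47), so λ ≡ 35·3 ≡ 11.
  x = λ² - 6 - 6 = 121 - 12 ≡ 15; y = λ·(6 - 15) - 8 ≡ 34. → (15, 34)

(15, 34)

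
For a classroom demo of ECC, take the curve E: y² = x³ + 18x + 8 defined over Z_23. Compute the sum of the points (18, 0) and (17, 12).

(17, 11)

(18, 0) + (17, 12). λ = (12 - 0)/(17 - 18) ≡ 12/22 mod 23. 22⁻¹ ≡ 22 (mod 23), so λ ≡ 11.
  x = λ² - 18 - 17 = 121 - 35 ≡ 17; y = λ·(18 - 17) - 0 ≡ 11. → (17, 11)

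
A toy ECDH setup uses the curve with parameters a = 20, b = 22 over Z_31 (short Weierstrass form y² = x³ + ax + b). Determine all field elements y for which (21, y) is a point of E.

x³ + 20x + 22 = 9703 ≡ 0 (mod 31).
Only y = 0 satisfies y² ≡ 0.

0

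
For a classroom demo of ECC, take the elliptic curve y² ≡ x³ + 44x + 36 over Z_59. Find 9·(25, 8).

Write P = (25, 8).
Double-and-add on 9 = (1001)₂. Start with P = (25, 8) for the leading 1-bit.
double: tangent at (25, 8): λ = (3·25² + 44)/(2·8) ≡ 31/16. 16⁻¹ ≡ 48 (mod 59), so λ ≡ 31·48 ≡ 13.
  x = λ² - 25 - 25 = 169 - 50 ≡ 1; y = λ·(25 - 1) - 8 ≡ 9. → (1, 9)
double: tangent at (1, 9): λ = (3·1² + 44)/(2·9) ≡ 47/18. 18⁻¹ ≡ 23 (mod 59), so λ ≡ 47·23 ≡ 19.
  x = λ² - 1 - 1 = 361 - 2 ≡ 5; y = λ·(1 - 5) - 9 ≡ 33. → (5, 33)
double: tangent at (5, 33): λ = (3·5² + 44)/(2·33) ≡ 1/7. 7⁻¹ ≡ 17 (mod 59), so λ ≡ 1·17 ≡ 17.
  x = λ² - 5 - 5 = 289 - 10 ≡ 43; y = λ·(5 - 43) - 33 ≡ 29. → (43, 29)
add P: (43, 29) + (25, 8). λ = (8 - 29)/(25 - 43) ≡ 38/41 mod 59. 41⁻¹ ≡ 36 (mod 59) since 41·36 = 1476 ≡ 1, so λ ≡ 11.
  x = λ² - 43 - 25 = 121 - 68 ≡ 53; y = λ·(43 - 53) - 29 ≡ 38. → (53, 38)

(53, 38)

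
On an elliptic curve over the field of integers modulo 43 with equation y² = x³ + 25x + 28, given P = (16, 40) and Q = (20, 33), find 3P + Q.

First 3P:
Repeated addition: build up to 3P.
2P: tangent at (16, 40): λ = (3·16² + 25)/(2·40) ≡ 19/37. 37⁻¹ ≡ 7 (mod 43) since 37·7 = 259 ≡ 1, so λ ≡ 19·7 ≡ 4.
  x = λ² - 16 - 16 = 16 - 32 ≡ 27; y = λ·(16 - 27) - 40 ≡ 2. → (27, 2)
3P: (27, 2) + (16, 40). λ = (40 - 2)/(16 - 27) ≡ 38/32 mod 43. 32⁻¹ ≡ 39 (mod 43), so λ ≡ 20.
  x = λ² - 27 - 16 = 400 - 43 ≡ 13; y = λ·(27 - 13) - 2 ≡ 20. → (13, 20)
3P = (13, 20).
Finally 3P + Q:
(13, 20) + (20, 33). λ = (33 - 20)/(20 - 13) ≡ 13/7 mod 43. 7⁻¹ ≡ 37 (mod 43), so λ ≡ 8.
  x = λ² - 13 - 20 = 64 - 33 ≡ 31; y = λ·(13 - 31) - 20 ≡ 8. → (31, 8)

(31, 8)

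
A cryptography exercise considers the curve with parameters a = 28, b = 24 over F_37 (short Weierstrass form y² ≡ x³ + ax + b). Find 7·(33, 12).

Write Q = (33, 12).
Repeated addition: build up to 7Q.
2Q: tangent at (33, 12): λ = (3·33² + 28)/(2·12) ≡ 2/24. 24⁻¹ ≡ 17 (mod 37) since 24·17 = 408 ≡ 1, so λ ≡ 2·17 ≡ 34.
  x = λ² - 33 - 33 = 1156 - 66 ≡ 17; y = λ·(33 - 17) - 12 ≡ 14. → (17, 14)
3Q: (17, 14) + (33, 12). λ = (12 - 14)/(33 - 17) ≡ 35/16 mod 37. 16⁻¹ ≡ 7 (mod 37) since 16·7 = 112 ≡ 1, so λ ≡ 23.
  x = λ² - 17 - 33 = 529 - 50 ≡ 35; y = λ·(17 - 35) - 14 ≡ 16. → (35, 16)
4Q: (35, 16) + (33, 12). λ = (12 - 16)/(33 - 35) ≡ 33/35 mod 37. 35⁻¹ ≡ 18 (mod 37), so λ ≡ 2.
  x = λ² - 35 - 33 = 4 - 68 ≡ 10; y = λ·(35 - 10) - 16 ≡ 34. → (10, 34)
5Q: (10, 34) + (33, 12). λ = (12 - 34)/(33 - 10) ≡ 15/23 mod 37. 23⁻¹ ≡ 29 (mod 37) since 23·29 = 667 ≡ 1, so λ ≡ 28.
  x = λ² - 10 - 33 = 784 - 43 ≡ 1; y = λ·(10 - 1) - 34 ≡ 33. → (1, 33)
6Q: (1, 33) + (33, 12). λ = (12 - 33)/(33 - 1) ≡ 16/32 mod 37. 32⁻¹ ≡ 22 (mod 37), so λ ≡ 19.
  x = λ² - 1 - 33 = 361 - 34 ≡ 31; y = λ·(1 - 31) - 33 ≡ 26. → (31, 26)
7Q: (31, 26) + (33, 12). λ = (12 - 26)/(33 - 31) ≡ 23/2 mod 37. 2⁻¹ ≡ 19 (mod 37), so λ ≡ 30.
  x = λ² - 31 - 33 = 900 - 64 ≡ 22; y = λ·(31 - 22) - 26 ≡ 22. → (22, 22)

(22, 22)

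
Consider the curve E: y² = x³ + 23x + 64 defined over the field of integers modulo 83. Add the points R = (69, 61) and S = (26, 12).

(13, 53)

(69, 61) + (26, 12). λ = (12 - 61)/(26 - 69) ≡ 34/40 mod 83. 40⁻¹ ≡ 27 (mod 83), so λ ≡ 5.
  x = λ² - 69 - 26 = 25 - 95 ≡ 13; y = λ·(69 - 13) - 61 ≡ 53. → (13, 53)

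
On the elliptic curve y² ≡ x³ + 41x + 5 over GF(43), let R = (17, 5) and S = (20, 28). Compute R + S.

(17, 38)

(17, 5) + (20, 28). λ = (28 - 5)/(20 - 17) ≡ 23/3 mod 43. 3⁻¹ ≡ 29 (mod 43) since 3·29 = 87 ≡ 1, so λ ≡ 22.
  x = λ² - 17 - 20 = 484 - 37 ≡ 17; y = λ·(17 - 17) - 5 ≡ 38. → (17, 38)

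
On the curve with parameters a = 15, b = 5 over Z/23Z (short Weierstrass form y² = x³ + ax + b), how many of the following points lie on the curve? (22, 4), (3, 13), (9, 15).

(22, 4): 4² ≡ 16, rhs ≡ 12 → off.
(3, 13): 13² ≡ 8, rhs ≡ 8 → on.
(9, 15): 15² ≡ 18, rhs ≡ 18 → on.

2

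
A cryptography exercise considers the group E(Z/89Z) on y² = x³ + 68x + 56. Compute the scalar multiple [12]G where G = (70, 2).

Double-and-add on 12 = (1100)₂. Start with G = (70, 2) for the leading 1-bit.
double: tangent at (70, 2): λ = (3·70² + 68)/(2·2) ≡ 83/4. 4⁻¹ ≡ 67 (mod 89), so λ ≡ 83·67 ≡ 43.
  x = λ² - 70 - 70 = 1849 - 140 ≡ 18; y = λ·(70 - 18) - 2 ≡ 9. → (18, 9)
add G: (18, 9) + (70, 2). λ = (2 - 9)/(70 - 18) ≡ 82/52 mod 89. 52⁻¹ ≡ 12 (mod 89), so λ ≡ 5.
  x = λ² - 18 - 70 = 25 - 88 ≡ 26; y = λ·(18 - 26) - 9 ≡ 40. → (26, 40)
double: tangent at (26, 40): λ = (3·26² + 68)/(2·40) ≡ 49/80. 80⁻¹ ≡ 79 (mod 89), so λ ≡ 49·79 ≡ 44.
  x = λ² - 26 - 26 = 1936 - 52 ≡ 15; y = λ·(26 - 15) - 40 ≡ 88. → (15, 88)
double: tangent at (15, 88): λ = (3·15² + 68)/(2·88) ≡ 31/87. 87⁻¹ ≡ 44 (mod 89), so λ ≡ 31·44 ≡ 29.
  x = λ² - 15 - 15 = 841 - 30 ≡ 10; y = λ·(15 - 10) - 88 ≡ 57. → (10, 57)

(10, 57)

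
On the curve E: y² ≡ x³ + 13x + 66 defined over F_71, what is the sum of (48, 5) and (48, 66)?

The two points share x = 48 and their y-coordinates satisfy 5 + 66 ≡ 0 (mod 71), so they are inverses. Their sum is O.

O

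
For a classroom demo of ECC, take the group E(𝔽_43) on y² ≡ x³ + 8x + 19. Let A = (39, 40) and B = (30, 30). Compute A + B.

(40, 21)

(39, 40) + (30, 30). λ = (30 - 40)/(30 - 39) ≡ 33/34 mod 43. 34⁻¹ ≡ 19 (mod 43) since 34·19 = 646 ≡ 1, so λ ≡ 25.
  x = λ² - 39 - 30 = 625 - 69 ≡ 40; y = λ·(39 - 40) - 40 ≡ 21. → (40, 21)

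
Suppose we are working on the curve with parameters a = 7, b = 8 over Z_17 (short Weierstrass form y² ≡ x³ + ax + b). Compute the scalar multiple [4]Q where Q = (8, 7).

(1, 4)

Repeated addition: build up to 4Q.
2Q: tangent at (8, 7): λ = (3·8² + 7)/(2·7) ≡ 12/14. 14⁻¹ ≡ 11 (mod 17), so λ ≡ 12·11 ≡ 13.
  x = λ² - 8 - 8 = 169 - 16 ≡ 0; y = λ·(8 - 0) - 7 ≡ 12. → (0, 12)
3Q: (0, 12) + (8, 7). λ = (7 - 12)/(8 - 0) ≡ 12/8 mod 17. 8⁻¹ ≡ 15 (mod 17), so λ ≡ 10.
  x = λ² - 0 - 8 = 100 - 8 ≡ 7; y = λ·(0 - 7) - 12 ≡ 3. → (7, 3)
4Q: (7, 3) + (8, 7). λ = (7 - 3)/(8 - 7) ≡ 4/1 mod 17. 1⁻¹ ≡ 1 (mod 17), so λ ≡ 4.
  x = λ² - 7 - 8 = 16 - 15 ≡ 1; y = λ·(7 - 1) - 3 ≡ 4. → (1, 4)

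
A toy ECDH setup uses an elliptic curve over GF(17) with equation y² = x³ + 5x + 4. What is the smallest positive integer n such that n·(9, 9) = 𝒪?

8

2P: tangent at (9, 9): λ = (3·9² + 5)/(2·9) ≡ 10/1. 1⁻¹ ≡ 1 (mod 17), so λ ≡ 10·1 ≡ 10.
  x = λ² - 9 - 9 = 100 - 18 ≡ 14; y = λ·(9 - 14) - 9 ≡ 9. → (14, 9)
3P: (14, 9) + (9, 9). λ = (9 - 9)/(9 - 14) ≡ 0/12 mod 17. 12⁻¹ ≡ 10 (mod 17), so λ ≡ 0.
  x = λ² - 14 - 9 = 0 - 23 ≡ 11; y = λ·(14 - 11) - 9 ≡ 8. → (11, 8)
4P: (11, 8) + (9, 9). λ = (9 - 8)/(9 - 11) ≡ 1/15 mod 17. 15⁻¹ ≡ 8 (mod 17), so λ ≡ 8.
  x = λ² - 11 - 9 = 64 - 20 ≡ 10; y = λ·(11 - 10) - 8 ≡ 0. → (10, 0)
5P: (10, 0) + (9, 9). λ = (9 - 0)/(9 - 10) ≡ 9/16 mod 17. 16⁻¹ ≡ 16 (mod 17), so λ ≡ 8.
  x = λ² - 10 - 9 = 64 - 19 ≡ 11; y = λ·(10 - 11) - 0 ≡ 9. → (11, 9)
6P: (11, 9) + (9, 9). λ = (9 - 9)/(9 - 11) ≡ 0/15 mod 17. 15⁻¹ ≡ 8 (mod 17) since 15·8 = 120 ≡ 1, so λ ≡ 0.
  x = λ² - 11 - 9 = 0 - 20 ≡ 14; y = λ·(11 - 14) - 9 ≡ 8. → (14, 8)
7P: (14, 8) + (9, 9). λ = (9 - 8)/(9 - 14) ≡ 1/12 mod 17. 12⁻¹ ≡ 10 (mod 17) since 12·10 = 120 ≡ 1, so λ ≡ 10.
  x = λ² - 14 - 9 = 100 - 23 ≡ 9; y = λ·(14 - 9) - 8 ≡ 8. → (9, 8)
8P: (9, 8) + (9, 9): same x and y₁ ≡ -y₂, so the sum is 𝒪.
8P = 𝒪, so the order is 8.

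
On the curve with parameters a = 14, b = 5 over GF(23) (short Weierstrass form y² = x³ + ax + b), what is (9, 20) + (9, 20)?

(8, 10)

tangent at (9, 20): λ = (3·9² + 14)/(2·20) ≡ 4/17. 17⁻¹ ≡ 19 (mod 23) since 17·19 = 323 ≡ 1, so λ ≡ 4·19 ≡ 7.
  x = λ² - 9 - 9 = 49 - 18 ≡ 8; y = λ·(9 - 8) - 20 ≡ 10. → (8, 10)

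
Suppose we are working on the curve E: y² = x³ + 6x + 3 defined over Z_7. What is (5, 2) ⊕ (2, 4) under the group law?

(5, 2) + (2, 4). λ = (4 - 2)/(2 - 5) ≡ 2/4 mod 7. 4⁻¹ ≡ 2 (mod 7), so λ ≡ 4.
  x = λ² - 5 - 2 = 16 - 7 ≡ 2; y = λ·(5 - 2) - 2 ≡ 3. → (2, 3)

(2, 3)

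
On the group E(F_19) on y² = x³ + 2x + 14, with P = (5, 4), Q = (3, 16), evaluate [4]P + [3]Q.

O

First 4P:
Repeated addition: build up to 4P.
2P: tangent at (5, 4): λ = (3·5² + 2)/(2·4) ≡ 1/8. 8⁻¹ ≡ 12 (mod 19), so λ ≡ 1·12 ≡ 12.
  x = λ² - 5 - 5 = 144 - 10 ≡ 1; y = λ·(5 - 1) - 4 ≡ 6. → (1, 6)
3P: (1, 6) + (5, 4). λ = (4 - 6)/(5 - 1) ≡ 17/4 mod 19. 4⁻¹ ≡ 5 (mod 19), so λ ≡ 9.
  x = λ² - 1 - 5 = 81 - 6 ≡ 18; y = λ·(1 - 18) - 6 ≡ 12. → (18, 12)
4P: (18, 12) + (5, 4). λ = (4 - 12)/(5 - 18) ≡ 11/6 mod 19. 6⁻¹ ≡ 16 (mod 19), so λ ≡ 5.
  x = λ² - 18 - 5 = 25 - 23 ≡ 2; y = λ·(18 - 2) - 12 ≡ 11. → (2, 11)
4P = (2, 11).
Next 3Q:
Repeated addition: build up to 3Q.
2Q: tangent at (3, 16): λ = (3·3² + 2)/(2·16) ≡ 10/13. 13⁻¹ ≡ 3 (mod 19), so λ ≡ 10·3 ≡ 11.
  x = λ² - 3 - 3 = 121 - 6 ≡ 1; y = λ·(3 - 1) - 16 ≡ 6. → (1, 6)
3Q: (1, 6) + (3, 16). λ = (16 - 6)/(3 - 1) ≡ 10/2 mod 19. 2⁻¹ ≡ 10 (mod 19), so λ ≡ 5.
  x = λ² - 1 - 3 = 25 - 4 ≡ 2; y = λ·(1 - 2) - 6 ≡ 8. → (2, 8)
3Q = (2, 8).
Finally 4P + 3Q:
(2, 11) + (2, 8): same x and y₁ ≡ -y₂, so the sum is O.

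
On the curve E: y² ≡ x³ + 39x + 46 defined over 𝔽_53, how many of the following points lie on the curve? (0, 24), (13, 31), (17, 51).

(0, 24): 24² ≡ 46, rhs ≡ 46 → on.
(13, 31): 31² ≡ 7, rhs ≡ 47 → off.
(17, 51): 51² ≡ 4, rhs ≡ 4 → on.

2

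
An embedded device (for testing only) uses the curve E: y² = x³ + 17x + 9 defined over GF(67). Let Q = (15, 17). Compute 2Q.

(30, 60)

tangent at (15, 17): λ = (3·15² + 17)/(2·17) ≡ 22/34. 34⁻¹ ≡ 2 (mod 67), so λ ≡ 22·2 ≡ 44.
  x = λ² - 15 - 15 = 1936 - 30 ≡ 30; y = λ·(15 - 30) - 17 ≡ 60. → (30, 60)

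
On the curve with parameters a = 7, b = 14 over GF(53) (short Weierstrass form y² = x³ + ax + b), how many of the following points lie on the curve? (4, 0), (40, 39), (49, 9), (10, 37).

(4, 0): 0² ≡ 0, rhs ≡ 0 → on.
(40, 39): 39² ≡ 37, rhs ≡ 5 → off.
(49, 9): 9² ≡ 28, rhs ≡ 28 → on.
(10, 37): 37² ≡ 44, rhs ≡ 24 → off.

2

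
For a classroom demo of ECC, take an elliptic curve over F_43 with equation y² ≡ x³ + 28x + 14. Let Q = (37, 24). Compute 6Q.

(26, 0)

Double-and-add on 6 = (110)₂. Start with Q = (37, 24) for the leading 1-bit.
double: tangent at (37, 24): λ = (3·37² + 28)/(2·24) ≡ 7/5. 5⁻¹ ≡ 26 (mod 43) since 5·26 = 130 ≡ 1, so λ ≡ 7·26 ≡ 10.
  x = λ² - 37 - 37 = 100 - 74 ≡ 26; y = λ·(37 - 26) - 24 ≡ 0. → (26, 0)
add Q: (26, 0) + (37, 24). λ = (24 - 0)/(37 - 26) ≡ 24/11 mod 43. 11⁻¹ ≡ 4 (mod 43), so λ ≡ 10.
  x = λ² - 26 - 37 = 100 - 63 ≡ 37; y = λ·(26 - 37) - 0 ≡ 19. → (37, 19)
double: tangent at (37, 19): λ = (3·37² + 28)/(2·19) ≡ 7/38. 38⁻¹ ≡ 17 (mod 43) since 38·17 = 646 ≡ 1, so λ ≡ 7·17 ≡ 33.
  x = λ² - 37 - 37 = 1089 - 74 ≡ 26; y = λ·(37 - 26) - 19 ≡ 0. → (26, 0)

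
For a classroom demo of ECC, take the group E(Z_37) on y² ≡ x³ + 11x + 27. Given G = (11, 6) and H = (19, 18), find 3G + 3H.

First 3G:
Repeated addition: build up to 3G.
2G: tangent at (11, 6): λ = (3·11² + 11)/(2·6) ≡ 4/12. 12⁻¹ ≡ 34 (mod 37), so λ ≡ 4·34 ≡ 25.
  x = λ² - 11 - 11 = 625 - 22 ≡ 11; y = λ·(11 - 11) - 6 ≡ 31. → (11, 31)
3G: (11, 31) + (11, 6): same x and y₁ ≡ -y₂, so the sum is the point at infinity.
3G = the point at infinity.
Next 3H:
Repeated addition: build up to 3H.
2H: tangent at (19, 18): λ = (3·19² + 11)/(2·18) ≡ 21/36. 36⁻¹ ≡ 36 (mod 37), so λ ≡ 21·36 ≡ 16.
  x = λ² - 19 - 19 = 256 - 38 ≡ 33; y = λ·(19 - 33) - 18 ≡ 17. → (33, 17)
3H: (33, 17) + (19, 18). λ = (18 - 17)/(19 - 33) ≡ 1/23 mod 37. 23⁻¹ ≡ 29 (mod 37), so λ ≡ 29.
  x = λ² - 33 - 19 = 841 - 52 ≡ 12; y = λ·(33 - 12) - 17 ≡ 0. → (12, 0)
3H = (12, 0).
Finally 3G + 3H:
the point at infinity + (12, 0) = (12, 0) (identity).

(12, 0)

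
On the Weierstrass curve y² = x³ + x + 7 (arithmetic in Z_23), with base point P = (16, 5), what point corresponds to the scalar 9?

Double-and-add on 9 = (1001)₂. Start with P = (16, 5) for the leading 1-bit.
double: tangent at (16, 5): λ = (3·16² + 1)/(2·5) ≡ 10/10. 10⁻¹ ≡ 7 (mod 23), so λ ≡ 10·7 ≡ 1.
  x = λ² - 16 - 16 = 1 - 32 ≡ 15; y = λ·(16 - 15) - 5 ≡ 19. → (15, 19)
double: tangent at (15, 19): λ = (3·15² + 1)/(2·19) ≡ 9/15. 15⁻¹ ≡ 20 (mod 23), so λ ≡ 9·20 ≡ 19.
  x = λ² - 15 - 15 = 361 - 30 ≡ 9; y = λ·(15 - 9) - 19 ≡ 3. → (9, 3)
double: tangent at (9, 3): λ = (3·9² + 1)/(2·3) ≡ 14/6. 6⁻¹ ≡ 4 (mod 23), so λ ≡ 14·4 ≡ 10.
  x = λ² - 9 - 9 = 100 - 18 ≡ 13; y = λ·(9 - 13) - 3 ≡ 3. → (13, 3)
add P: (13, 3) + (16, 5). λ = (5 - 3)/(16 - 13) ≡ 2/3 mod 23. 3⁻¹ ≡ 8 (mod 23) since 3·8 = 24 ≡ 1, so λ ≡ 16.
  x = λ² - 13 - 16 = 256 - 29 ≡ 20; y = λ·(13 - 20) - 3 ≡ 0. → (20, 0)

(20, 0)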